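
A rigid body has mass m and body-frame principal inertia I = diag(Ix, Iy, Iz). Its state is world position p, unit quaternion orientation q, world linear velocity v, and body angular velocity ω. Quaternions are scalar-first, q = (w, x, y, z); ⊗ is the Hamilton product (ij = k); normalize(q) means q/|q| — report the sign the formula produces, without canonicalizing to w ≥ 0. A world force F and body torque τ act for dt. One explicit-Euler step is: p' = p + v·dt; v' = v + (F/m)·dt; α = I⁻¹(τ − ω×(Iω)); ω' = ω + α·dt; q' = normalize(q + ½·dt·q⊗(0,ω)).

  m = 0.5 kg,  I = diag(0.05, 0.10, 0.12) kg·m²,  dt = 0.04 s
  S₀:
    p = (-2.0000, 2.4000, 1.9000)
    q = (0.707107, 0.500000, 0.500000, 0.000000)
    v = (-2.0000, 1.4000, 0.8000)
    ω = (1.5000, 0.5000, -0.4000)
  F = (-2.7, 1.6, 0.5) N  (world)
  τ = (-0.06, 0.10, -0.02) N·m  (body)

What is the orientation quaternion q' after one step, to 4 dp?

q' = (0.6867, 0.5169, 0.5108, -0.0156)

2q̇ = q⊗(0,ω) = (-1.0000000, 0.8606605, 0.5535535, -0.7828428)
q + ½dt·q⊗(0,ω), renormalized = (0.6867, 0.5169, 0.5108, -0.0156)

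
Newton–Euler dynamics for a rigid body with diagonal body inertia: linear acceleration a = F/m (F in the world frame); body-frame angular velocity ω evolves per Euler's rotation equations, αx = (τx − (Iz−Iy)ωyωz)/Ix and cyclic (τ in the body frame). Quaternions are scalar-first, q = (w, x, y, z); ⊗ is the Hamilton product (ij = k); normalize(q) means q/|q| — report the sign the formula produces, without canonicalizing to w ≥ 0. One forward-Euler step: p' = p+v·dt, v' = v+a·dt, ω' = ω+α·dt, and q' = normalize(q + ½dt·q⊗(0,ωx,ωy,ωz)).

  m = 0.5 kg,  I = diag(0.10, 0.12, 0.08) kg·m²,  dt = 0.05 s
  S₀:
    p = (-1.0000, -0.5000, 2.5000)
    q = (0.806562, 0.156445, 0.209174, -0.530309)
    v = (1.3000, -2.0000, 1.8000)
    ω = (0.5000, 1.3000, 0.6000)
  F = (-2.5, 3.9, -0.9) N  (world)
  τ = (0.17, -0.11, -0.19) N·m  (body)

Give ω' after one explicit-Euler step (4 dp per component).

gyro term ω×Iω = (-0.0312, 0.0060, 0.0130)
angular accel α = (2.0120, -0.9667, -2.5375)
ω' = ω + α·dt = (0.6006, 1.2517, 0.4731)

ω' = (0.6006, 1.2517, 0.4731)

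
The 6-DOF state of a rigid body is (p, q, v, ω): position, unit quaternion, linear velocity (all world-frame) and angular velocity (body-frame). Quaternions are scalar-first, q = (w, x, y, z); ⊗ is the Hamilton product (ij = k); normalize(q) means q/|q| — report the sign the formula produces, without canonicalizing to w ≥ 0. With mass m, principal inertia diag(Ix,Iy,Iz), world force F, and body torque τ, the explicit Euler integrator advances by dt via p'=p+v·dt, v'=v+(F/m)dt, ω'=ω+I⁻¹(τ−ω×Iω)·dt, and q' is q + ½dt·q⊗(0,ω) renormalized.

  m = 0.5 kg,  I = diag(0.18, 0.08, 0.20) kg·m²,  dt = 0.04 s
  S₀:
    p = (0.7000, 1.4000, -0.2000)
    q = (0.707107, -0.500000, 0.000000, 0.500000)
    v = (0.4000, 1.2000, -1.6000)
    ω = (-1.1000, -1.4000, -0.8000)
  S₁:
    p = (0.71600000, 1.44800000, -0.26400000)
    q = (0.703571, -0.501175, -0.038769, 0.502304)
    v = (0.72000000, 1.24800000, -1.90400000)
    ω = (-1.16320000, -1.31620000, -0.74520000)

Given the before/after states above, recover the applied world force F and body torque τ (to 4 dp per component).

Δω = ω₁−ω₀ = (-0.06320000, 0.08380000, 0.05480000)
ω₀×(Iω₀) = (0.1344, -0.0176, -0.1540)
applied torque τ = (-0.1500, 0.1500, 0.1200)
velocity change Δv = (0.32000000, 0.04800000, -0.30400000)
applied force F = (4.0000, 0.6000, -3.8000)

F = (4.0000, 0.6000, -3.8000)
τ = (-0.1500, 0.1500, 0.1200)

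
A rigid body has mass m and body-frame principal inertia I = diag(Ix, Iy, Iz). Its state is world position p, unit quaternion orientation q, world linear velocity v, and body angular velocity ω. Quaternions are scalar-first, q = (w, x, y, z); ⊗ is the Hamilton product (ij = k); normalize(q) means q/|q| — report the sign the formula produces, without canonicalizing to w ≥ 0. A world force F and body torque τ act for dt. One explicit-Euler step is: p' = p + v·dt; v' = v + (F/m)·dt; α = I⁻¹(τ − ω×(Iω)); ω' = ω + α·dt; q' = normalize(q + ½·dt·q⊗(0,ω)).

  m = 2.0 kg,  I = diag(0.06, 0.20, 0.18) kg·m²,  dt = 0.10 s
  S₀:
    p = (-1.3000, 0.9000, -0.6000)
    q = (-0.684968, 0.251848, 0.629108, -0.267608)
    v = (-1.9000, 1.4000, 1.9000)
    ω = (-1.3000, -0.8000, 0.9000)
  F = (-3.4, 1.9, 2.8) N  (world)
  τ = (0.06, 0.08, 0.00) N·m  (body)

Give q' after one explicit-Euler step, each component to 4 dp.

2q̇ = q⊗(0,ω) = (1.0715360, 1.2425692, 0.6692016, -0.0001092)
updated quaternion q' = (-0.6289, 0.3128, 0.6600, -0.2666)

q' = (-0.6289, 0.3128, 0.6600, -0.2666)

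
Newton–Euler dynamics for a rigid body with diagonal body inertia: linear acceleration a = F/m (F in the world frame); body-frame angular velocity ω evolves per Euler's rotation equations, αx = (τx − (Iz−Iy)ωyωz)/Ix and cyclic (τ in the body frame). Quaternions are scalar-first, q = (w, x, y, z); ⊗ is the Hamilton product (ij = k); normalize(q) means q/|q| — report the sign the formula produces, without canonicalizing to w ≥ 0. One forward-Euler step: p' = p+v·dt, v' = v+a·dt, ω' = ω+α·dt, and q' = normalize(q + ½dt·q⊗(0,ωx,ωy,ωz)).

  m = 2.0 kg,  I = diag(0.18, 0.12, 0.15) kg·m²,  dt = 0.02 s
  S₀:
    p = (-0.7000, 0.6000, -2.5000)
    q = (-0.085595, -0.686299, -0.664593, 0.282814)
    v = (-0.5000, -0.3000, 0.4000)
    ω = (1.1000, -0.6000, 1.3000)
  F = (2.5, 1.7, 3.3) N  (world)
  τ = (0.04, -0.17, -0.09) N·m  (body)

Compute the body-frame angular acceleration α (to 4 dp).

α = (0.3522, -1.7742, -0.8640)

precession coupling ω×(Iω) = (-0.0234, 0.0429, 0.0396)
(τ − ω×Iω)/I = (0.3522, -1.7742, -0.8640)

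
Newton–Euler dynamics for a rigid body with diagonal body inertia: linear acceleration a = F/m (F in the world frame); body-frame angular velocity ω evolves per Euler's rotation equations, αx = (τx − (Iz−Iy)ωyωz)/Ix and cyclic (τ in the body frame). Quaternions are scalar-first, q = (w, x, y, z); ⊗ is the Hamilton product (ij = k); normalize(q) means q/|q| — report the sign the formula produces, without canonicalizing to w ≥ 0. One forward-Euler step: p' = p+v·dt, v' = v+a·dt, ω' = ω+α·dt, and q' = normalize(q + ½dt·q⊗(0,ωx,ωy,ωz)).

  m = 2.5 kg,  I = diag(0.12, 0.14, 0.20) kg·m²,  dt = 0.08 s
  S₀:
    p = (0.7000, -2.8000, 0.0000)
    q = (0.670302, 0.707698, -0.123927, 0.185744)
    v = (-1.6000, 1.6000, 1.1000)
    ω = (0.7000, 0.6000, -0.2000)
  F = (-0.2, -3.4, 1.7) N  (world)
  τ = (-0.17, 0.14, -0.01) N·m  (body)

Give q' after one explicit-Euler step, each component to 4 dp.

q' = (0.6545, 0.7225, -0.0969, 0.2007)

2q̇ = q⊗(0,ω) = (-0.3838836, 0.3825504, 0.6737416, 0.3773073)
q' = normalize(q + ½dt·q⊗(0,ω)) = (0.6545, 0.7225, -0.0969, 0.2007)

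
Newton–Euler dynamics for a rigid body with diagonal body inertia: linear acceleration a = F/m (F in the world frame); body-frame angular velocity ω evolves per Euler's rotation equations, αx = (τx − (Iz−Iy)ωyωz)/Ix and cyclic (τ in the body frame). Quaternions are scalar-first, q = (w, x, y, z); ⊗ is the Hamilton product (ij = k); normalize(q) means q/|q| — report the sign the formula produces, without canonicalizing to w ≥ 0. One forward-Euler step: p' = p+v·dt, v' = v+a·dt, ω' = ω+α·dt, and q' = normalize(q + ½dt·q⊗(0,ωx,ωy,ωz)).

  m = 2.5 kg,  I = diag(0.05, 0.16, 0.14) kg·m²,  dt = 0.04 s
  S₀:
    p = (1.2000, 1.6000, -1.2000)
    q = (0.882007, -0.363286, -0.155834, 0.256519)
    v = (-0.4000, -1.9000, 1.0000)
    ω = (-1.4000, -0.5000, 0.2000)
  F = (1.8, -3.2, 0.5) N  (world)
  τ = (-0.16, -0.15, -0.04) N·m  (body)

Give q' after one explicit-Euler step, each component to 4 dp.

Hamilton product q⊗(0,ω) = (-0.6378212, -1.1377171, -0.7274729, 0.1398768)
q + ½dt·q⊗(0,ω), renormalized = (0.8689, -0.3859, -0.1703, 0.2592)

q' = (0.8689, -0.3859, -0.1703, 0.2592)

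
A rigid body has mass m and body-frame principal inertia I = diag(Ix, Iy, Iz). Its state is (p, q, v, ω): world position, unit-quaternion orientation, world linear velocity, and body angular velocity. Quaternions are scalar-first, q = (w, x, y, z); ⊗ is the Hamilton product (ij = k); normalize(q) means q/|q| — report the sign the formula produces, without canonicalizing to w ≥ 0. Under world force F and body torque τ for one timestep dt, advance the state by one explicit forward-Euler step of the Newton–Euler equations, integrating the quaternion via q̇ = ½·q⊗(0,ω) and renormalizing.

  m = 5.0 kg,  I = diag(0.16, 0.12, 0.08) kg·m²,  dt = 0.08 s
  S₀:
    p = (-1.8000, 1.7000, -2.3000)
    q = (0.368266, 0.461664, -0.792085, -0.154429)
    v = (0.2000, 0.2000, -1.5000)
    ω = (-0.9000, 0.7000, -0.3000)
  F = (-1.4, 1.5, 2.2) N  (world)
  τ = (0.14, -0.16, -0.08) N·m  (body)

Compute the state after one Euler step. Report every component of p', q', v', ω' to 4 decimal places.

(τ − ω×Iω)/I = (0.8225, -1.5133, -1.3150)
ω' = ω + α·dt = (-0.8342, 0.5789, -0.4052)
q⊗(0,ω) = (0.9236284, 0.0142864, 0.5352715, -0.5001915)
q' = normalize(q + ½dt·q⊗(0,ω)) = (0.4048, 0.4617, -0.7698, -0.1742)
linear accel F/m = (-0.2800, 0.3000, 0.4400)
new position p' = (-1.7840, 1.7160, -2.4200)
v + (F/m)dt = (0.1776, 0.2240, -1.4648)

p' = (-1.7840, 1.7160, -2.4200)
q' = (0.4048, 0.4617, -0.7698, -0.1742)
v' = (0.1776, 0.2240, -1.4648)
ω' = (-0.8342, 0.5789, -0.4052)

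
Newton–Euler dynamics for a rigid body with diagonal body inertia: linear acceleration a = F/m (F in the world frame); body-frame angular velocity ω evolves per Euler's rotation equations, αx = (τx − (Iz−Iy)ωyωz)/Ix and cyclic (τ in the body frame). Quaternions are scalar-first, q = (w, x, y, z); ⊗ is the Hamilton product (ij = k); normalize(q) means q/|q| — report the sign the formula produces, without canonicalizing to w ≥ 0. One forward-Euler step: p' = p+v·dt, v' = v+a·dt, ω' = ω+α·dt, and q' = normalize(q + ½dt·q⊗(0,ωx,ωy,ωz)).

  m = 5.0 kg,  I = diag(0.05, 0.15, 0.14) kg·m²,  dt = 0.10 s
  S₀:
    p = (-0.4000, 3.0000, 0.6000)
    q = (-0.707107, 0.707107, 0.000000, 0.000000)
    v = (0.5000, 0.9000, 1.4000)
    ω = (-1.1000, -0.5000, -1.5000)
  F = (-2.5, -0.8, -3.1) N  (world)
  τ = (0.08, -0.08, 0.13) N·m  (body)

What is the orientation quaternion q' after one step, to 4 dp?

q' = (-0.6651, 0.7426, 0.0704, 0.0352)

Hamilton product q⊗(0,ω) = (0.7778177, 0.7778177, 1.4142140, 0.7071070)
q + ½dt·q⊗(0,ω), renormalized = (-0.6651, 0.7426, 0.0704, 0.0352)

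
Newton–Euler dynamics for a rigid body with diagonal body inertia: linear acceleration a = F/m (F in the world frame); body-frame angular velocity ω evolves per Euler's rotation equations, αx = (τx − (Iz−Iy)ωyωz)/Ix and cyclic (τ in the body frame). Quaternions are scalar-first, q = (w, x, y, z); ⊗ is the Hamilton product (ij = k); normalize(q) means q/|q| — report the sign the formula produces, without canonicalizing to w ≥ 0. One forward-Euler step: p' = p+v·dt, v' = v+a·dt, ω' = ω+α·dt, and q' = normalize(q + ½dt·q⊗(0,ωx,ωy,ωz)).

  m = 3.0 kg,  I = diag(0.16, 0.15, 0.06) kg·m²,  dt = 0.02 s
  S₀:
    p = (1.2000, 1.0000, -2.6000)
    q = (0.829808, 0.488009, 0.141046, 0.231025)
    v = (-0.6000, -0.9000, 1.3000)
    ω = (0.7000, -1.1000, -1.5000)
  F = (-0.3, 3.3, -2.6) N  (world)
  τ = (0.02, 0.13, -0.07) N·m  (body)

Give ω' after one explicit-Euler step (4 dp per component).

ω' = (0.7211, -1.0687, -1.5259)

(τ − ω×Iω)/I = (1.0531, 1.5667, -1.2950)
ω' = ω + α·dt = (0.7211, -1.0687, -1.5259)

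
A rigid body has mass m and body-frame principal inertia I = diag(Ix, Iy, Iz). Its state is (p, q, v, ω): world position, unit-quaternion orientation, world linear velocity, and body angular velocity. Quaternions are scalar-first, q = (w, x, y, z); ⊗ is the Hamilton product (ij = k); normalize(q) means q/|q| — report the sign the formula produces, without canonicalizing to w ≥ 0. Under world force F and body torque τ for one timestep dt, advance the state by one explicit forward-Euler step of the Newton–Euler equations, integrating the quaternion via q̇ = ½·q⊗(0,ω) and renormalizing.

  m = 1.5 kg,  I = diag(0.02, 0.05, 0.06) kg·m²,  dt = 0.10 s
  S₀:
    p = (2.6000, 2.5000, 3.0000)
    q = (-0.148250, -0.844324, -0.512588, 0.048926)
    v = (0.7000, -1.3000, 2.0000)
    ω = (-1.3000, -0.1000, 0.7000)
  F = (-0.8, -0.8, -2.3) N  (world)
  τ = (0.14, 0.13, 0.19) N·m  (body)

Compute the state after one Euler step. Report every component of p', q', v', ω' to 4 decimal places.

p' = (2.6700, 2.3700, 3.2000)
q' = (-0.2068, -0.8501, -0.4842, 0.0146)
v' = (0.6467, -1.3533, 1.8467)
ω' = (-0.5965, 0.0872, 1.0102)

α = I⁻¹(τ − ω×Iω) = (7.0350, 1.8720, 3.1017)
ω' = ω + α·dt = (-0.5965, 0.0872, 1.0102)
q⊗(0,ω) = (-1.1831282, -0.1611940, 0.5422480, -0.6857070)
updated quaternion q' = (-0.2068, -0.8501, -0.4842, 0.0146)
a = F/m = (-0.5333, -0.5333, -1.5333)
p' = p + v·dt = (2.6700, 2.3700, 3.2000)
new velocity v' = (0.6467, -1.3533, 1.8467)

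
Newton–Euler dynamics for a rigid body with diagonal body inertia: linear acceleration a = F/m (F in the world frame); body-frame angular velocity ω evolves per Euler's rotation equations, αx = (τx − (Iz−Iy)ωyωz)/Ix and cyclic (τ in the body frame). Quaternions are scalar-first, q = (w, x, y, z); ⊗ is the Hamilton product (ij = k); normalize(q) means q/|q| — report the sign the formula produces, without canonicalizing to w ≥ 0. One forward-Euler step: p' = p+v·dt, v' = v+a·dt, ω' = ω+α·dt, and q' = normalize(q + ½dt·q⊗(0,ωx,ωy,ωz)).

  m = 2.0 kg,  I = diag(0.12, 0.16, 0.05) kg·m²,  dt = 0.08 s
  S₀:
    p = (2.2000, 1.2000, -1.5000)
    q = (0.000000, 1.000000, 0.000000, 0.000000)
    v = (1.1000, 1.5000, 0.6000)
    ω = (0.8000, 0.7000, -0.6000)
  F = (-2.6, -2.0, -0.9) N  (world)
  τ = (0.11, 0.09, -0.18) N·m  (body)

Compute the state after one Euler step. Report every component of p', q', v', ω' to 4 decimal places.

a = (-1.3000, -1.0000, -0.4500)
p' = p + v·dt = (2.2880, 1.3200, -1.4520)
v + (F/m)dt = (0.9960, 1.4200, 0.5640)
α = I⁻¹(τ − ω×Iω) = (0.5317, 0.7725, -4.0480)
ω + α·dt = (0.8425, 0.7618, -0.9238)
2q̇ = q⊗(0,ω) = (-0.8000000, 0.0000000, 0.6000000, 0.7000000)
q + ½dt·q⊗(0,ω), renormalized = (-0.0320, 0.9988, 0.0240, 0.0280)

p' = (2.2880, 1.3200, -1.4520)
q' = (-0.0320, 0.9988, 0.0240, 0.0280)
v' = (0.9960, 1.4200, 0.5640)
ω' = (0.8425, 0.7618, -0.9238)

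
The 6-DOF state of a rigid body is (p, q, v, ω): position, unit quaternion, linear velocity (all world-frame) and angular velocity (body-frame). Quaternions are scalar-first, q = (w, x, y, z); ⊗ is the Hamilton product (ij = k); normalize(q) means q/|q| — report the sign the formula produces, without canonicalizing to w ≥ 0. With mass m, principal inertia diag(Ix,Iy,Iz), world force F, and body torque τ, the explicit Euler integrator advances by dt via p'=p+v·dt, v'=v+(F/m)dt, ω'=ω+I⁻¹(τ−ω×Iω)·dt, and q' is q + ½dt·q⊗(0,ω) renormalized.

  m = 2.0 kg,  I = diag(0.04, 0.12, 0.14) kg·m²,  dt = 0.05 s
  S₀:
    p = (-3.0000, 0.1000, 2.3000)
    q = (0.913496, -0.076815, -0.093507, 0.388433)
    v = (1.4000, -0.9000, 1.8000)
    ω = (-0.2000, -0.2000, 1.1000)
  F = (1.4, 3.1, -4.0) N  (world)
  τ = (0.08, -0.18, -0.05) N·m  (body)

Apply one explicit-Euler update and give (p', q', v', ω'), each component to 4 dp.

gyro term ω×Iω = (-0.0044, 0.0220, 0.0032)
(τ − ω×Iω)/I = (2.1100, -1.6833, -0.3800)
ω + α·dt = (-0.0945, -0.2842, 1.0810)
Hamilton product q⊗(0,ω) = (-0.4613407, -0.2078703, -0.1758893, 1.0015072)
updated quaternion q' = (0.9016, -0.0820, -0.0979, 0.4133)
linear accel F/m = (0.7000, 1.5500, -2.0000)
p + v·dt = (-2.9300, 0.0550, 2.3900)
v' = v + a·dt = (1.4350, -0.8225, 1.7000)

p' = (-2.9300, 0.0550, 2.3900)
q' = (0.9016, -0.0820, -0.0979, 0.4133)
v' = (1.4350, -0.8225, 1.7000)
ω' = (-0.0945, -0.2842, 1.0810)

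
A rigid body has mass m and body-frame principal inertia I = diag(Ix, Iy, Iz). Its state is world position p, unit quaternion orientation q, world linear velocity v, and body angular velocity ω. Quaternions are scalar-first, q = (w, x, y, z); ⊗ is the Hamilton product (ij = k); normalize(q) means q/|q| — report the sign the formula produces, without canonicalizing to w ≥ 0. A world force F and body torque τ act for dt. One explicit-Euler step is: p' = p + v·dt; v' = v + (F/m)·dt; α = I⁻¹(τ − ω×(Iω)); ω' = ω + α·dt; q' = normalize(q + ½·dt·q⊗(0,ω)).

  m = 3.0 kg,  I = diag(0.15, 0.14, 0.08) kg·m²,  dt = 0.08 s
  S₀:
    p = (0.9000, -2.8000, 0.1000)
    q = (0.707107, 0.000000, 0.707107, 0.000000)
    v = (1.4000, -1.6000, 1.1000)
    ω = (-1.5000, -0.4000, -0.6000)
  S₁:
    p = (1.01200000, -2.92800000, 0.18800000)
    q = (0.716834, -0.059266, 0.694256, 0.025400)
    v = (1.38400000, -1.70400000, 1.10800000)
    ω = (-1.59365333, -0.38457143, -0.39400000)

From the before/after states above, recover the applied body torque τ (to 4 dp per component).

τ = (-0.1900, 0.0900, 0.2000)

Δω = ω₁−ω₀ = (-0.09365333, 0.01542857, 0.20600000)
gyro term ω₀×Iω₀ = (-0.0144, 0.0630, -0.0060)
applied torque τ = (-0.1900, 0.0900, 0.2000)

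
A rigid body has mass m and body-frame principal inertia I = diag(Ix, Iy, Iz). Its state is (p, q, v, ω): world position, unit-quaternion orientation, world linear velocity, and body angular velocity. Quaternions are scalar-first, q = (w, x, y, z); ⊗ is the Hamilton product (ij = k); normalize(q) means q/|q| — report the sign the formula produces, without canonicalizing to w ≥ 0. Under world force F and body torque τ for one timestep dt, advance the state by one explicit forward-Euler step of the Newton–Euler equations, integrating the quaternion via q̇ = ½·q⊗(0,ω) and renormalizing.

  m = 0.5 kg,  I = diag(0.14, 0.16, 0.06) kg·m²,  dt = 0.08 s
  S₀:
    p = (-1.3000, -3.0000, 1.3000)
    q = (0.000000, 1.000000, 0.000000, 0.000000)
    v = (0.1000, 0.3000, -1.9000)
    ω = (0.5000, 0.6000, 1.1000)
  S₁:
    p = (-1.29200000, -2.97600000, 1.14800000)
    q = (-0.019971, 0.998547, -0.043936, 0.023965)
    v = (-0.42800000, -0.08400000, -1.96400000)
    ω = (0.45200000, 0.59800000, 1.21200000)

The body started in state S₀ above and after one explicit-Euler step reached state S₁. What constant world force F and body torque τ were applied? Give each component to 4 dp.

velocity change Δv = (-0.52800000, -0.38400000, -0.06400000)
m·(v₁−v₀)/dt = (-3.3000, -2.4000, -0.4000)
ω₁ − ω₀ = (-0.04800000, -0.00200000, 0.11200000)
ω₀×(Iω₀) = (-0.0660, 0.0440, 0.0060)
τ = I·(Δω/dt) + ω₀×(Iω₀) = (-0.1500, 0.0400, 0.0900)

F = (-3.3000, -2.4000, -0.4000)
τ = (-0.1500, 0.0400, 0.0900)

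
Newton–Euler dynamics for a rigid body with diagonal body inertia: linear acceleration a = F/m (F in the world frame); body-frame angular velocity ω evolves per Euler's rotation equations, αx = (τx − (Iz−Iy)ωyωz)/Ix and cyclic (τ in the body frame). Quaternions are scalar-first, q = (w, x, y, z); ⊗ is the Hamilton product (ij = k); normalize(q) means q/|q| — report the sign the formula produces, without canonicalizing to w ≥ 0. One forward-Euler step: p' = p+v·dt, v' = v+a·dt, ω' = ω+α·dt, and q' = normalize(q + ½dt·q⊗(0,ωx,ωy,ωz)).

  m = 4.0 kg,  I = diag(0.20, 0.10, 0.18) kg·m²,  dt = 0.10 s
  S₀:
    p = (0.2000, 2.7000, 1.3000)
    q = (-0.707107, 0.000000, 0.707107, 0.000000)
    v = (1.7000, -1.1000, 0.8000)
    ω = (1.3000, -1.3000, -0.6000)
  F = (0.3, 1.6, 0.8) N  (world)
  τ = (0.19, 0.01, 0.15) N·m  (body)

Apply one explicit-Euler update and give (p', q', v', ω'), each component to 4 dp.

p' = (0.3700, 2.5900, 1.3800)
q' = (-0.6581, -0.0669, 0.7496, -0.0246)
v' = (1.7075, -1.0600, 0.8200)
ω' = (1.3638, -1.2744, -0.6106)

p + v·dt = (0.3700, 2.5900, 1.3800)
new velocity v' = (1.7075, -1.0600, 0.8200)
α = I⁻¹(τ − ω×Iω) = (0.6380, 0.2560, -0.1056)
ω' = ω + α·dt = (1.3638, -1.2744, -0.6106)
2q̇ = q⊗(0,ω) = (0.9192391, -1.3435033, 0.9192391, -0.4949749)
updated quaternion q' = (-0.6581, -0.0669, 0.7496, -0.0246)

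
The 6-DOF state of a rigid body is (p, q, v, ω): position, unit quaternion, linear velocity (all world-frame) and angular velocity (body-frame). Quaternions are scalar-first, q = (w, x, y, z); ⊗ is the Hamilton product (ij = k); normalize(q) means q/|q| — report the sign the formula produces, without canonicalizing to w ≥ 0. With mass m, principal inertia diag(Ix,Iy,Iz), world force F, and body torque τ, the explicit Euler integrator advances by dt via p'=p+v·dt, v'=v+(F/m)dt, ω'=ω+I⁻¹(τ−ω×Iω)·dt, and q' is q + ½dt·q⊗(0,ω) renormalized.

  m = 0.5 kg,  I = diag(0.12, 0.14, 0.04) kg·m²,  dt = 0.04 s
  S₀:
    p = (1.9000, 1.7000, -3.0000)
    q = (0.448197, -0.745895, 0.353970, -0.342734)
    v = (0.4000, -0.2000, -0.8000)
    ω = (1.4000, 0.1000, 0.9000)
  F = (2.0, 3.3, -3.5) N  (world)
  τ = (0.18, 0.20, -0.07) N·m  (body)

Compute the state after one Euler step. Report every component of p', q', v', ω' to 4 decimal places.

p' = (1.9160, 1.6920, -3.0320)
q' = (0.4743, -0.7259, 0.3585, -0.3459)
v' = (0.5600, 0.0640, -1.0800)
ω' = (1.4630, 0.1283, 0.8272)

α = I⁻¹(τ − ω×Iω) = (1.5750, 0.7086, -1.8200)
ω + α·dt = (1.4630, 0.1283, 0.8272)
2q̇ = q⊗(0,ω) = (1.3173166, 0.9803222, 0.2362976, -0.1667702)
q' = normalize(q + ½dt·q⊗(0,ω)) = (0.4743, -0.7259, 0.3585, -0.3459)
linear accel F/m = (4.0000, 6.6000, -7.0000)
p + v·dt = (1.9160, 1.6920, -3.0320)
v' = v + a·dt = (0.5600, 0.0640, -1.0800)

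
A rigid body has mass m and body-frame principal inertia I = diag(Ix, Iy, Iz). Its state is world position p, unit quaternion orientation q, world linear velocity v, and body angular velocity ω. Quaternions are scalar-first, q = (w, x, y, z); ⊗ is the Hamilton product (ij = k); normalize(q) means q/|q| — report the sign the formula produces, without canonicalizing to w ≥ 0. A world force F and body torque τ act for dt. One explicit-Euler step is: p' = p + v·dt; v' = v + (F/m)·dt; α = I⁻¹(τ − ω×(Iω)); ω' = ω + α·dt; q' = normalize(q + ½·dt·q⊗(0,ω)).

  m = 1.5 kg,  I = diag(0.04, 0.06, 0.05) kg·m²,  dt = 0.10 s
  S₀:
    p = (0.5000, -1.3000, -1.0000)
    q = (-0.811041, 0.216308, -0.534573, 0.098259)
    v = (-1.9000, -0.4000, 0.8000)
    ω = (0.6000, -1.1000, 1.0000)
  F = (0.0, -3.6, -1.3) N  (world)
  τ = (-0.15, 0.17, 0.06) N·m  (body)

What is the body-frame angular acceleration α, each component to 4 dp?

α = (-4.0250, 2.9333, 1.4640)

precession coupling ω×(Iω) = (0.0110, -0.0060, -0.0132)
angular accel α = (-4.0250, 2.9333, 1.4640)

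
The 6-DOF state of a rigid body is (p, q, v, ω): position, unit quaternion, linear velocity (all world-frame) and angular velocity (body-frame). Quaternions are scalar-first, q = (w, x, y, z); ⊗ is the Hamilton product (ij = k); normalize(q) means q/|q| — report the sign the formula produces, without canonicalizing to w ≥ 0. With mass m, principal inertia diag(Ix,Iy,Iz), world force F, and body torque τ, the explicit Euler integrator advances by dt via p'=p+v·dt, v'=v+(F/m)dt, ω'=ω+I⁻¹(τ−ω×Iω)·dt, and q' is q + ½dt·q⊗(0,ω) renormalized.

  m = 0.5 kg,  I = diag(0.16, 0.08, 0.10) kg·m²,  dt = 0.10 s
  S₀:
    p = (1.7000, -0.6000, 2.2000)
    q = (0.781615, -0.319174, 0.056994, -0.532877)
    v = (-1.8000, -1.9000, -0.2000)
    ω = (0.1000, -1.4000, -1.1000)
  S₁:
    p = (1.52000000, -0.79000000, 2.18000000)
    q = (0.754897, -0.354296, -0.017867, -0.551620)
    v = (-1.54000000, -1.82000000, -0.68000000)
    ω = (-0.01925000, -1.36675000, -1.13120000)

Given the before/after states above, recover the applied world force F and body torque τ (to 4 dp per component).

Δω = ω₁−ω₀ = (-0.11925000, 0.03325000, -0.03120000)
ω₀×(Iω₀) = (0.0308, -0.0066, 0.0112)
τ = I·(Δω/dt) + ω₀×(Iω₀) = (-0.1600, 0.0200, -0.0200)
v₁ − v₀ = (0.26000000, 0.08000000, -0.48000000)
applied force F = (1.3000, 0.4000, -2.4000)

F = (1.3000, 0.4000, -2.4000)
τ = (-0.1600, 0.0200, -0.0200)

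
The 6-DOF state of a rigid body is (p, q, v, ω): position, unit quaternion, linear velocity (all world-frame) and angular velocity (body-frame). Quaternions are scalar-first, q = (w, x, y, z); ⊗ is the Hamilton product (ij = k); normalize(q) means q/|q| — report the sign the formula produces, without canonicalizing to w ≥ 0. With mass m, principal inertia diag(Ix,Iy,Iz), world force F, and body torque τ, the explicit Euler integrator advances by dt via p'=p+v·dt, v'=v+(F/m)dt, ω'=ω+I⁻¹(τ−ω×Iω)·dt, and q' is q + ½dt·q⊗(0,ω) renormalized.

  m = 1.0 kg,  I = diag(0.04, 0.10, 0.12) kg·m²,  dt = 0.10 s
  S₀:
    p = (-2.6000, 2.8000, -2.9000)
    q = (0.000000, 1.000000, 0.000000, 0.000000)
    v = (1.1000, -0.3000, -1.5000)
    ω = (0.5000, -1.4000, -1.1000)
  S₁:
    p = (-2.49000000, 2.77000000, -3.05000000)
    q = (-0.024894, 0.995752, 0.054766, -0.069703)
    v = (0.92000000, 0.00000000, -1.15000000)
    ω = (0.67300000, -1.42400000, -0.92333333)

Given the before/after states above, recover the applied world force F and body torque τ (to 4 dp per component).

rate change Δω = (0.17300000, -0.02400000, 0.17666667)
ω₀×(Iω₀) = (0.0308, 0.0440, -0.0420)
I·α + gyro = (0.1000, 0.0200, 0.1700)
Δv = v₁−v₀ = (-0.18000000, 0.30000000, 0.35000000)
m·(v₁−v₀)/dt = (-1.8000, 3.0000, 3.5000)

F = (-1.8000, 3.0000, 3.5000)
τ = (0.1000, 0.0200, 0.1700)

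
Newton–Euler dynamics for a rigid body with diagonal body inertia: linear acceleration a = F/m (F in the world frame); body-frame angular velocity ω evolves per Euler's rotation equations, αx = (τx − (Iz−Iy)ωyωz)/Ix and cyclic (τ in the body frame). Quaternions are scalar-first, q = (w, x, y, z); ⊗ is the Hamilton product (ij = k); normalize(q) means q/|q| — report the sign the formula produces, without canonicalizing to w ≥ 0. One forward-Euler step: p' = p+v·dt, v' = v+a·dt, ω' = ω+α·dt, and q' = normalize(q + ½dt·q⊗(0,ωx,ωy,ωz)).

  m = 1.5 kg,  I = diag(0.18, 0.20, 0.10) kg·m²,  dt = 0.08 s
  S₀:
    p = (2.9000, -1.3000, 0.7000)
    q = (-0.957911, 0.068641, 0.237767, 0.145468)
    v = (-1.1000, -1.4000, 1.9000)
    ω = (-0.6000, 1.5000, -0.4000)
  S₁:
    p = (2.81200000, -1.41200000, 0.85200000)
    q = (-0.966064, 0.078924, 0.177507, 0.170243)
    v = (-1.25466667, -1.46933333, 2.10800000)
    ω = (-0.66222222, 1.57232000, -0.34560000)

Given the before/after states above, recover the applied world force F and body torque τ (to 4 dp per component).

Δv = v₁−v₀ = (-0.15466667, -0.06933333, 0.20800000)
m·(v₁−v₀)/dt = (-2.9000, -1.3000, 3.9000)
rate change Δω = (-0.06222222, 0.07232000, 0.05440000)
I·α + gyro = (-0.0800, 0.2000, 0.0500)

F = (-2.9000, -1.3000, 3.9000)
τ = (-0.0800, 0.2000, 0.0500)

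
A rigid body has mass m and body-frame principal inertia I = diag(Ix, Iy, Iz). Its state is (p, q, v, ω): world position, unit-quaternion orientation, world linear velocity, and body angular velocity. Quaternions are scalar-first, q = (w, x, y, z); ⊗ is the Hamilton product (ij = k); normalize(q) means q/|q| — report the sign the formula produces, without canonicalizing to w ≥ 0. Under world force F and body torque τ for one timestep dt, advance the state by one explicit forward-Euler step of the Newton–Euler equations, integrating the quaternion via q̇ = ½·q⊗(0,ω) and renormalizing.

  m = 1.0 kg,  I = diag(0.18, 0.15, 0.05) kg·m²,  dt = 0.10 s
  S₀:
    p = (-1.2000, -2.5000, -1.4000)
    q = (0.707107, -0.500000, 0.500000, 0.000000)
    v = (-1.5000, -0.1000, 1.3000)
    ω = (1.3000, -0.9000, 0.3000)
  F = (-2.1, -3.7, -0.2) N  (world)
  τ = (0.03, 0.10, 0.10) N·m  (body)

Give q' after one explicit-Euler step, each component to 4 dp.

q' = (0.7597, -0.4451, 0.4741, 0.0006)

q⊗(0,ω) = (1.1000000, 1.0692391, -0.4863963, 0.0121321)
updated quaternion q' = (0.7597, -0.4451, 0.4741, 0.0006)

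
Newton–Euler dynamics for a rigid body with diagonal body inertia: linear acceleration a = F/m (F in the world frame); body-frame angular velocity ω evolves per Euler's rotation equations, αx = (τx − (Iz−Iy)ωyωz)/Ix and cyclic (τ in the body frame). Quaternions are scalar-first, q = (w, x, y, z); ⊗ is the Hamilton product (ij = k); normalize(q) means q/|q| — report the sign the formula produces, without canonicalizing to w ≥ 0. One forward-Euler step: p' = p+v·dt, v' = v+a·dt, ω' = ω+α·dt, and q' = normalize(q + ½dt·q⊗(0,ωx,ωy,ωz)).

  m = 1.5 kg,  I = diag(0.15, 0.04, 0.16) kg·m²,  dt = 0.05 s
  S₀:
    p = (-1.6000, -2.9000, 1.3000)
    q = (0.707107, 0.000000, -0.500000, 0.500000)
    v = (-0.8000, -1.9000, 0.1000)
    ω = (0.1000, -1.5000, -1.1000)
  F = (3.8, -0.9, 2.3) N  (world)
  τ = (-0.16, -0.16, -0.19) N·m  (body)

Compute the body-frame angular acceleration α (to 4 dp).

α = (-2.3867, -4.0275, -1.2906)

gyro term ω×Iω = (0.1980, 0.0011, 0.0165)
(τ − ω×Iω)/I = (-2.3867, -4.0275, -1.2906)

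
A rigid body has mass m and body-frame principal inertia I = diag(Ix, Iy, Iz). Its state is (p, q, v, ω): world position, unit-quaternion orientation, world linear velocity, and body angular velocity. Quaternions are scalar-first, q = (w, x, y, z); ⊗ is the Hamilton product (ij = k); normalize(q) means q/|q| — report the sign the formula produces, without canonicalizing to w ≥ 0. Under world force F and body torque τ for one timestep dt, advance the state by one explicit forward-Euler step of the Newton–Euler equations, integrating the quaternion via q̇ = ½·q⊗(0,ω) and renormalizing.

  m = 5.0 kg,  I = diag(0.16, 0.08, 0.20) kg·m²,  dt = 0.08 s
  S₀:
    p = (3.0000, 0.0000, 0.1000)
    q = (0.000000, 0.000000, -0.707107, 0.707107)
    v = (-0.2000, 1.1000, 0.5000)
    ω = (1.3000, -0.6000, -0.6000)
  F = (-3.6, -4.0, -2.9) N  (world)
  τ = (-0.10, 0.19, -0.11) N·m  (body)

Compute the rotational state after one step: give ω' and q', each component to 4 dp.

ω×(Iω) gyroscopic = (0.0432, 0.0312, 0.0624)
angular accel α = (-0.8950, 1.9850, -0.8620)
new body rate ω' = (1.2284, -0.4412, -0.6690)
2q̇ = q⊗(0,ω) = (0.0000000, 0.8485284, 0.9192391, 0.9192391)
updated quaternion q' = (0.0000, 0.0339, -0.6690, 0.7424)

ω' = (1.2284, -0.4412, -0.6690)
q' = (0.0000, 0.0339, -0.6690, 0.7424)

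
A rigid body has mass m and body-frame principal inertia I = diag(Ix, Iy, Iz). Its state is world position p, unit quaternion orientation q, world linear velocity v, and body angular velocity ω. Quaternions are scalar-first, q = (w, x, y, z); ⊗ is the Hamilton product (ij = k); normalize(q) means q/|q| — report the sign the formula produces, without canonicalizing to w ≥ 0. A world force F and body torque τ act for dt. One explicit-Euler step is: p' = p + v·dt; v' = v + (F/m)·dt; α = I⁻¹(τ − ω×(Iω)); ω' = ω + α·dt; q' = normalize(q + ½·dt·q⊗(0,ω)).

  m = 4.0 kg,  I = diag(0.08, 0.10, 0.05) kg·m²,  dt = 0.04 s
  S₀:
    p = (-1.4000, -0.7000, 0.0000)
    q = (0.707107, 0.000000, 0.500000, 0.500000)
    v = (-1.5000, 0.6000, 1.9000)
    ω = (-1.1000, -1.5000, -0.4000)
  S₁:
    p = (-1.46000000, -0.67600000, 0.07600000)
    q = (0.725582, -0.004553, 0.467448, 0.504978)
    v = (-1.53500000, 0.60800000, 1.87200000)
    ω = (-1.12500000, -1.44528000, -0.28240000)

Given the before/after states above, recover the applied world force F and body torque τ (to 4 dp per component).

F = (-3.5000, 0.8000, -2.8000)
τ = (-0.0800, 0.1500, 0.1800)

Δω = ω₁−ω₀ = (-0.02500000, 0.05472000, 0.11760000)
τ = I·(Δω/dt) + ω₀×(Iω₀) = (-0.0800, 0.1500, 0.1800)
v₁ − v₀ = (-0.03500000, 0.00800000, -0.02800000)
F = m·Δv/dt = (-3.5000, 0.8000, -2.8000)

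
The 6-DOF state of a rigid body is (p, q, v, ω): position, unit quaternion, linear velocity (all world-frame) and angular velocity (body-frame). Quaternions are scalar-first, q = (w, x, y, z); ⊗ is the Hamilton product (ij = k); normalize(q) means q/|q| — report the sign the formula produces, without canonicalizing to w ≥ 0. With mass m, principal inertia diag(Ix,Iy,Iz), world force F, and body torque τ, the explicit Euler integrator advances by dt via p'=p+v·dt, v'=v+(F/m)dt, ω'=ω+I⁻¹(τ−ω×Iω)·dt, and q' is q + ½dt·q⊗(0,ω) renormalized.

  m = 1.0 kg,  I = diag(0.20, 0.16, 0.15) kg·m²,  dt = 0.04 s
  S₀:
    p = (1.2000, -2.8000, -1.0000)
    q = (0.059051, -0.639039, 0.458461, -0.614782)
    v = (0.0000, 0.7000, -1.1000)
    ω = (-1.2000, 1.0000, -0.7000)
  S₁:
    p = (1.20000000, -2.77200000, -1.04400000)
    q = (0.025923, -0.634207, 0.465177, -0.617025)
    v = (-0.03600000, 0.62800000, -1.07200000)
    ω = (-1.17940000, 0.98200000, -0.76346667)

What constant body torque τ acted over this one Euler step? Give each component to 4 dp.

ω₁ − ω₀ = (0.02060000, -0.01800000, -0.06346667)
gyro term ω₀×Iω₀ = (0.0070, 0.0420, 0.0480)
τ = I·(Δω/dt) + ω₀×(Iω₀) = (0.1100, -0.0300, -0.1900)

τ = (0.1100, -0.0300, -0.1900)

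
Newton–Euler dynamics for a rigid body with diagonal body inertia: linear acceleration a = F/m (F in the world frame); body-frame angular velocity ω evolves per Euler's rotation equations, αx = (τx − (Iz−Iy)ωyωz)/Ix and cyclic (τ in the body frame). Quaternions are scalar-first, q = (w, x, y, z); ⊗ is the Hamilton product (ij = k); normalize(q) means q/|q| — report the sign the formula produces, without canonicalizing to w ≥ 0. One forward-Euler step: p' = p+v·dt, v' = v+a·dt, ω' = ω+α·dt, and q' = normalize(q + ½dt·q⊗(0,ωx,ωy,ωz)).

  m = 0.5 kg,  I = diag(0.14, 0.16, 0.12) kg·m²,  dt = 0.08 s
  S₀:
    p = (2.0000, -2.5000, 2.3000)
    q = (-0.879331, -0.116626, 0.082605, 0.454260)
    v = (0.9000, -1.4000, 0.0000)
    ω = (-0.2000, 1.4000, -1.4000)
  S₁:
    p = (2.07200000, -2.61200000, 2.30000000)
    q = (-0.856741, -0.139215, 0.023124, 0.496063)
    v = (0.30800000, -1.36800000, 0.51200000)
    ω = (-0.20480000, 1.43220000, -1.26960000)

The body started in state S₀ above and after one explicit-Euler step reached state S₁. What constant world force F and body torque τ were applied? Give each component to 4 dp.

F = (-3.7000, 0.2000, 3.2000)
τ = (0.0700, 0.0700, 0.1900)

v₁ − v₀ = (-0.59200000, 0.03200000, 0.51200000)
applied force F = (-3.7000, 0.2000, 3.2000)
rate change Δω = (-0.00480000, 0.03220000, 0.13040000)
precession coupling = (0.0784, 0.0056, -0.0056)
applied torque τ = (0.0700, 0.0700, 0.1900)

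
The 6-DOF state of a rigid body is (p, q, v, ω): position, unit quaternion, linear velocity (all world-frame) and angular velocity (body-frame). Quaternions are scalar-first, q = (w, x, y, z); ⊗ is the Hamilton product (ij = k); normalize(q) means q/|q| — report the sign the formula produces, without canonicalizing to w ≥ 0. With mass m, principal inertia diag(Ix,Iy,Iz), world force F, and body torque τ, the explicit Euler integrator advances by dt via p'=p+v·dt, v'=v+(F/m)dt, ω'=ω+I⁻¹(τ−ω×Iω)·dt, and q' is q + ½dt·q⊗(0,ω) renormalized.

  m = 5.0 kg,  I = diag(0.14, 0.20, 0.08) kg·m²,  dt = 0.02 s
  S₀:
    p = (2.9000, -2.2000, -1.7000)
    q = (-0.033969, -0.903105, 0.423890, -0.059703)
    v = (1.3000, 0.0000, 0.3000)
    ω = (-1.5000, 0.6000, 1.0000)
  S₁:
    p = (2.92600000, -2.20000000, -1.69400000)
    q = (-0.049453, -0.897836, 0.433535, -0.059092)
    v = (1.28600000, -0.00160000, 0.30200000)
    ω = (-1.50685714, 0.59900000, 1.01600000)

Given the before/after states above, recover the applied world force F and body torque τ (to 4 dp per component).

F = (-3.5000, -0.4000, 0.5000)
τ = (-0.1200, -0.1000, 0.0100)

rate change Δω = (-0.00685714, -0.00100000, 0.01600000)
gyro term ω₀×Iω₀ = (-0.0720, -0.0900, -0.0540)
applied torque τ = (-0.1200, -0.1000, 0.0100)
v₁ − v₀ = (-0.01400000, -0.00160000, 0.00200000)
applied force F = (-3.5000, -0.4000, 0.5000)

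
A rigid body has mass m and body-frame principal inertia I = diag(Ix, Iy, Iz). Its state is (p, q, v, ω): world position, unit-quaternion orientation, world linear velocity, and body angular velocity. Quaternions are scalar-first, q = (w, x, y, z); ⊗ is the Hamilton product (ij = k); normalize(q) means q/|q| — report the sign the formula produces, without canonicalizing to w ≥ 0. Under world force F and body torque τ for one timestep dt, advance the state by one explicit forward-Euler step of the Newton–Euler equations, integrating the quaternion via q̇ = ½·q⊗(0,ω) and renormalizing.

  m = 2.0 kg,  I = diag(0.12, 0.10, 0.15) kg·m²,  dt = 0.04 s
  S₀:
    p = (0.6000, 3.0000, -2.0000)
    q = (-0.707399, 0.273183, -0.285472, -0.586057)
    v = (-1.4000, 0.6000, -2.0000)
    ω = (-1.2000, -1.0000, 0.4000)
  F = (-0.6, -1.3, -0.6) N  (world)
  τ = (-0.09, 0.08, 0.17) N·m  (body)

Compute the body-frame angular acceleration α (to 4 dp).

gyro term ω×Iω = (-0.0200, 0.0144, -0.0240)
(τ − ω×Iω)/I = (-0.5833, 0.6560, 1.2933)

α = (-0.5833, 0.6560, 1.2933)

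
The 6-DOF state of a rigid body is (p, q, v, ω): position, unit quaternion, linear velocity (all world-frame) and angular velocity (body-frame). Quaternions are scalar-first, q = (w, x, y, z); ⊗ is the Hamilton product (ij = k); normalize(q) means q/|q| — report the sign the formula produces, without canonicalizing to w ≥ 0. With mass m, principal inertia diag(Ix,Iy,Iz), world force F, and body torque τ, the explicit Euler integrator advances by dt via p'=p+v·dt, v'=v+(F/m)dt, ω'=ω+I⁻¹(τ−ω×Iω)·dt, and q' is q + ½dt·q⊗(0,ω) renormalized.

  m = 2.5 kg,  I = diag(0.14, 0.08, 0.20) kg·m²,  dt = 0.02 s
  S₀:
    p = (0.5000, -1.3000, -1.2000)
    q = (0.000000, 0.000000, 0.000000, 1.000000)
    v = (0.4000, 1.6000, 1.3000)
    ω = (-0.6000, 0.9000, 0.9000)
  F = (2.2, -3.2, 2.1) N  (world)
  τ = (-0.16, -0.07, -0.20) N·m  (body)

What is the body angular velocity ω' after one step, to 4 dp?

ω×(Iω) gyroscopic = (0.0972, 0.0324, 0.0324)
angular accel α = (-1.8371, -1.2800, -1.1620)
new body rate ω' = (-0.6367, 0.8744, 0.8768)

ω' = (-0.6367, 0.8744, 0.8768)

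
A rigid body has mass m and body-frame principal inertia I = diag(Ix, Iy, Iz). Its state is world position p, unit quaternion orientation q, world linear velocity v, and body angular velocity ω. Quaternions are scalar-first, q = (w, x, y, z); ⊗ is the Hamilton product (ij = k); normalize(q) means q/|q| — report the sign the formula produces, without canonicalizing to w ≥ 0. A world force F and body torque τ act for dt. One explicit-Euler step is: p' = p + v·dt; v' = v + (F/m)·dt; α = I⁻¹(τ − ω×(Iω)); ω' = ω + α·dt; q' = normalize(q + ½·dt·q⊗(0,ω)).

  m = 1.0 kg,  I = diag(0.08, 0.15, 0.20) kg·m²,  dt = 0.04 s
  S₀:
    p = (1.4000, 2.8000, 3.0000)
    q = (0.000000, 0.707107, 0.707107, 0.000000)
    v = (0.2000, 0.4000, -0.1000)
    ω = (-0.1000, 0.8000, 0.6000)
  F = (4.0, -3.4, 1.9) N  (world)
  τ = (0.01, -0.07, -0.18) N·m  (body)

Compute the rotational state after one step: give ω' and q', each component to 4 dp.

precession coupling ω×(Iω) = (0.0240, 0.0072, -0.0056)
(τ − ω×Iω)/I = (-0.1750, -0.5147, -0.8720)
ω' = ω + α·dt = (-0.1070, 0.7794, 0.5651)
2q̇ = q⊗(0,ω) = (-0.4949749, 0.4242642, -0.4242642, 0.6363963)
q + ½dt·q⊗(0,ω), renormalized = (-0.0099, 0.7154, 0.6985, 0.0127)

ω' = (-0.1070, 0.7794, 0.5651)
q' = (-0.0099, 0.7154, 0.6985, 0.0127)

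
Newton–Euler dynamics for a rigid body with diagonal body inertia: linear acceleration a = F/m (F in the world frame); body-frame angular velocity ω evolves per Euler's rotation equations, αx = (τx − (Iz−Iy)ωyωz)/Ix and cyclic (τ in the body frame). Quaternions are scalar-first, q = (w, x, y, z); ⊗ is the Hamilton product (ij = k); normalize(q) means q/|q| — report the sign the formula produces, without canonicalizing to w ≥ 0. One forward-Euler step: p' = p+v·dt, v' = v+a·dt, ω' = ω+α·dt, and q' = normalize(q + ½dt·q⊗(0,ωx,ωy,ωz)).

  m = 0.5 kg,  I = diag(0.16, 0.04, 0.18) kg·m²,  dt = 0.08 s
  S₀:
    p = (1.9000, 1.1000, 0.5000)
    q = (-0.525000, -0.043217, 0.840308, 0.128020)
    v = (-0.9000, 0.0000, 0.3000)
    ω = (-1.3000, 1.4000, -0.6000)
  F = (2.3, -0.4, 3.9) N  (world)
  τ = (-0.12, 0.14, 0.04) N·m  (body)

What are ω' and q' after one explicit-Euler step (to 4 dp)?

α = I⁻¹(τ − ω×Iω) = (-0.0150, 3.8900, -0.9911)
new body rate ω' = (-1.3012, 1.7112, -0.6793)
2q̇ = q⊗(0,ω) = (-1.1558013, -0.0009128, -0.9273562, 1.3468966)
updated quaternion q' = (-0.5694, -0.0431, 0.8006, 0.1813)

ω' = (-1.3012, 1.7112, -0.6793)
q' = (-0.5694, -0.0431, 0.8006, 0.1813)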